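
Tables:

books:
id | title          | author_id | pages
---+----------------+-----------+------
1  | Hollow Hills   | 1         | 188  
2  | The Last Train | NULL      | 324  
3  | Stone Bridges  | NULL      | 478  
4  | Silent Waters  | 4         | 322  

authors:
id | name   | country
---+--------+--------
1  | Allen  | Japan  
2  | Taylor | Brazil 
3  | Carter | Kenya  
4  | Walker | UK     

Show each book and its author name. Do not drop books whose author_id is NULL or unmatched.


LEFT JOIN keeps every row from books (the left table); where author_id has no match in authors, the author columns become NULL. Walk through each book:
  - book 1 (Hollow Hills): author_id=1 -> matches Allen
  - book 2 (The Last Train): author_id=NULL, no match -> kept with NULL
  - book 3 (Stone Bridges): author_id=NULL, no match -> kept with NULL
  - book 4 (Silent Waters): author_id=4 -> matches Walker
All 4 rows appear; 2 have NULL author.

SQL:
SELECT a.title, b.name AS author
FROM books a
LEFT JOIN authors b ON a.author_id = b.id

Result:
title          | author
---------------+-------
Hollow Hills   | Allen 
The Last Train | NULL  
Stone Bridges  | NULL  
Silent Waters  | Walker


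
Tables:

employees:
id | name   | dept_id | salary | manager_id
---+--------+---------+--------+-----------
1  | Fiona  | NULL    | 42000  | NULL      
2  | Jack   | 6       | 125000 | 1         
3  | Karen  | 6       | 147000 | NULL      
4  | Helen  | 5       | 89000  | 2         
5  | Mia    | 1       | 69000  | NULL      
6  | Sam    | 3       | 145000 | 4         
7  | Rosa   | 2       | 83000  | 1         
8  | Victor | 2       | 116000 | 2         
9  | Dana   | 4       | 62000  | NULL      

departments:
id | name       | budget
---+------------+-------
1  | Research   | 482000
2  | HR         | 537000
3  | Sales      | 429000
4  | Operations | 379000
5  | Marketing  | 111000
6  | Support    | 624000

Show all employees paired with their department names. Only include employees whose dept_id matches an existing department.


INNER JOIN keeps only employees rows whose dept_id matches an id in departments. Walk through each employee:
  - employee 1 (Fiona): dept_id=NULL, no match -> dropped
  - employee 2 (Jack): dept_id=6 -> matches Support
  - employee 3 (Karen): dept_id=6 -> matches Support
  - employee 4 (Helen): dept_id=5 -> matches Marketing
  - employee 5 (Mia): dept_id=1 -> matches Research
  - employee 6 (Sam): dept_id=3 -> matches Sales
  - employee 7 (Rosa): dept_id=2 -> matches HR
  - employee 8 (Victor): dept_id=2 -> matches HR
  - employee 9 (Dana): dept_id=4 -> matches Operations
So 1 of 9 rows is dropped.

SQL:
SELECT a.name, b.name AS department
FROM employees a
INNER JOIN departments b ON a.dept_id = b.id

Result:
name   | department
-------+-----------
Jack   | Support   
Karen  | Support   
Helen  | Marketing 
Mia    | Research  
Sam    | Sales     
Rosa   | HR        
Victor | HR        
Dana   | Operations


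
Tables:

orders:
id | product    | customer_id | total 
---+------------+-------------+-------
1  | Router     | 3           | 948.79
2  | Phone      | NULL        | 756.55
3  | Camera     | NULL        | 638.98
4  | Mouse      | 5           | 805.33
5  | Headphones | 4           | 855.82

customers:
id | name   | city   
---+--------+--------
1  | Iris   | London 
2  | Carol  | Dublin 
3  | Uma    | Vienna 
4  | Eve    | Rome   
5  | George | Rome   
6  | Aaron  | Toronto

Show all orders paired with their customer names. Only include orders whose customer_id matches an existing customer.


INNER JOIN keeps only orders rows whose customer_id matches an id in customers. Walk through each order:
  - order 1 (Router): customer_id=3 -> matches Uma
  - order 2 (Phone): customer_id=NULL, no match -> dropped
  - order 3 (Camera): customer_id=NULL, no match -> dropped
  - order 4 (Mouse): customer_id=5 -> matches George
  - order 5 (Headphones): customer_id=4 -> matches Eve
So 2 of 5 rows are dropped.

SQL:
SELECT a.product, b.name AS customer
FROM orders a
INNER JOIN customers b ON a.customer_id = b.id

Result:
product    | customer
-----------+---------
Router     | Uma     
Mouse      | George  
Headphones | Eve     


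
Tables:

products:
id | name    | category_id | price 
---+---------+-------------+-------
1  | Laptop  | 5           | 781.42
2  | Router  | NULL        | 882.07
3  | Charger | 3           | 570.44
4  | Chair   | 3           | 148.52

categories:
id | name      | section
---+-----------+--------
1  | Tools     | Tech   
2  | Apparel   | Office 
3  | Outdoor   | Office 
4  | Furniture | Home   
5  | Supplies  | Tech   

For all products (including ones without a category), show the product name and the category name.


LEFT JOIN keeps every row from products (the left table); where category_id has no match in categories, the category columns become NULL. Walk through each product:
  - product 1 (Laptop): category_id=5 -> matches Supplies
  - product 2 (Router): category_id=NULL, no match -> kept with NULL
  - product 3 (Charger): category_id=3 -> matches Outdoor
  - product 4 (Chair): category_id=3 -> matches Outdoor
All 4 rows appear; 1 has NULL category.

SQL:
SELECT a.name, b.name AS category
FROM products a
LEFT JOIN categories b ON a.category_id = b.id

Result:
name    | category
--------+---------
Laptop  | Supplies
Router  | NULL    
Charger | Outdoor 
Chair   | Outdoor 


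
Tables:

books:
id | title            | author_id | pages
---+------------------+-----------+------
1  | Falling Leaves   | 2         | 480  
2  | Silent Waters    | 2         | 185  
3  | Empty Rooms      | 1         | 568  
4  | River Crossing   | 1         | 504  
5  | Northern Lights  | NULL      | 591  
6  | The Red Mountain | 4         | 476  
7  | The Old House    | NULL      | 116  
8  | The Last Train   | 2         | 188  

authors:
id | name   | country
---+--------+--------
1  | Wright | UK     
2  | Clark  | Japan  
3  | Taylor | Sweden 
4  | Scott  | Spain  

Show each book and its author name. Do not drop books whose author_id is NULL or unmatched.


LEFT JOIN keeps every row from books (the left table); where author_id has no match in authors, the author columns become NULL. Walk through each book:
  - book 1 (Falling Leaves): author_id=2 -> matches Clark
  - book 2 (Silent Waters): author_id=2 -> matches Clark
  - book 3 (Empty Rooms): author_id=1 -> matches Wright
  - book 4 (River Crossing): author_id=1 -> matches Wright
  - book 5 (Northern Lights): author_id=NULL, no match -> kept with NULL
  - book 6 (The Red Mountain): author_id=4 -> matches Scott
  - book 7 (The Old House): author_id=NULL, no match -> kept with NULL
  - book 8 (The Last Train): author_id=2 -> matches Clark
All 8 rows appear; 2 have NULL author.

SQL:
SELECT a.title, b.name AS author
FROM books a
LEFT JOIN authors b ON a.author_id = b.id

Result:
title            | author
-----------------+-------
Falling Leaves   | Clark 
Silent Waters    | Clark 
Empty Rooms      | Wright
River Crossing   | Wright
Northern Lights  | NULL  
The Red Mountain | Scott 
The Old House    | NULL  
The Last Train   | Clark 


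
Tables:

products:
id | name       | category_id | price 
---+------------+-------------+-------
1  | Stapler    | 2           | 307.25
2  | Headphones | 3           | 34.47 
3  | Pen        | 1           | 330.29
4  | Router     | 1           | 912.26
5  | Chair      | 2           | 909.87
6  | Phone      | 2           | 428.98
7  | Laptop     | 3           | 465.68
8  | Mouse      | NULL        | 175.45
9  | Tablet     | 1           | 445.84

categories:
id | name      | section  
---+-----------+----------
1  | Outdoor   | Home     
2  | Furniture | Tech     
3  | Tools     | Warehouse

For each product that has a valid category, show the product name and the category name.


INNER JOIN keeps only products rows whose category_id matches an id in categories. Walk through each product:
  - product 1 (Stapler): category_id=2 -> matches Furniture
  - product 2 (Headphones): category_id=3 -> matches Tools
  - product 3 (Pen): category_id=1 -> matches Outdoor
  - product 4 (Router): category_id=1 -> matches Outdoor
  - product 5 (Chair): category_id=2 -> matches Furniture
  - product 6 (Phone): category_id=2 -> matches Furniture
  - product 7 (Laptop): category_id=3 -> matches Tools
  - product 8 (Mouse): category_id=NULL, no match -> dropped
  - product 9 (Tablet): category_id=1 -> matches Outdoor
So 1 of 9 rows is dropped.

SQL:
SELECT a.name, b.name AS category
FROM products a
INNER JOIN categories b ON a.category_id = b.id

Result:
name       | category 
-----------+----------
Stapler    | Furniture
Headphones | Tools    
Pen        | Outdoor  
Router     | Outdoor  
Chair      | Furniture
Phone      | Furniture
Laptop     | Tools    
Tablet     | Outdoor  


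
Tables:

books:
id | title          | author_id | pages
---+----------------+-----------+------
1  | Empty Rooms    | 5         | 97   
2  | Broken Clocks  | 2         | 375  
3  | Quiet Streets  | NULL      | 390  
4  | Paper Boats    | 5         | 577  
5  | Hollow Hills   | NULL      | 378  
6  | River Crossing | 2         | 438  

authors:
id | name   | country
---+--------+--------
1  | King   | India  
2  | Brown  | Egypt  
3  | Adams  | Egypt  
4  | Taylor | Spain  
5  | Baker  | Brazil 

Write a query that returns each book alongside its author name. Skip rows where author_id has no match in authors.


INNER JOIN keeps only books rows whose author_id matches an id in authors. Walk through each book:
  - book 1 (Empty Rooms): author_id=5 -> matches Baker
  - book 2 (Broken Clocks): author_id=2 -> matches Brown
  - book 3 (Quiet Streets): author_id=NULL, no match -> dropped
  - book 4 (Paper Boats): author_id=5 -> matches Baker
  - book 5 (Hollow Hills): author_id=NULL, no match -> dropped
  - book 6 (River Crossing): author_id=2 -> matches Brown
So 2 of 6 rows are dropped.

SQL:
SELECT a.title, b.name AS author
FROM books a
INNER JOIN authors b ON a.author_id = b.id

Result:
title          | author
---------------+-------
Empty Rooms    | Baker 
Broken Clocks  | Brown 
Paper Boats    | Baker 
River Crossing | Brown 


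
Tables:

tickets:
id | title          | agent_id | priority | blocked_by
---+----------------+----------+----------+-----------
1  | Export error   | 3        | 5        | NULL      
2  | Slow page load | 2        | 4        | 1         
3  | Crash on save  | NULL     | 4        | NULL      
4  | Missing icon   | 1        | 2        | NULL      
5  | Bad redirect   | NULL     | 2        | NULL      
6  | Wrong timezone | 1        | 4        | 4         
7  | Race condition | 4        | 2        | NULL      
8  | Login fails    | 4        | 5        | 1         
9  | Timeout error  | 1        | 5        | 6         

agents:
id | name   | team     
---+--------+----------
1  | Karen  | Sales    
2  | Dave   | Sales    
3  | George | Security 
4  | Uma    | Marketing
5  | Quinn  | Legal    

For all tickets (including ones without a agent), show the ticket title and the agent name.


LEFT JOIN keeps every row from tickets (the left table); where agent_id has no match in agents, the agent columns become NULL. Walk through each ticket:
  - ticket 1 (Export error): agent_id=3 -> matches George
  - ticket 2 (Slow page load): agent_id=2 -> matches Dave
  - ticket 3 (Crash on save): agent_id=NULL, no match -> kept with NULL
  - ticket 4 (Missing icon): agent_id=1 -> matches Karen
  - ticket 5 (Bad redirect): agent_id=NULL, no match -> kept with NULL
  - ticket 6 (Wrong timezone): agent_id=1 -> matches Karen
  - ticket 7 (Race condition): agent_id=4 -> matches Uma
  - ticket 8 (Login fails): agent_id=4 -> matches Uma
  - ticket 9 (Timeout error): agent_id=1 -> matches Karen
All 9 rows appear; 2 have NULL agent.

SQL:
SELECT a.title, b.name AS agent
FROM tickets a
LEFT JOIN agents b ON a.agent_id = b.id

Result:
title          | agent 
---------------+-------
Export error   | George
Slow page load | Dave  
Crash on save  | NULL  
Missing icon   | Karen 
Bad redirect   | NULL  
Wrong timezone | Karen 
Race condition | Uma   
Login fails    | Uma   
Timeout error  | Karen 


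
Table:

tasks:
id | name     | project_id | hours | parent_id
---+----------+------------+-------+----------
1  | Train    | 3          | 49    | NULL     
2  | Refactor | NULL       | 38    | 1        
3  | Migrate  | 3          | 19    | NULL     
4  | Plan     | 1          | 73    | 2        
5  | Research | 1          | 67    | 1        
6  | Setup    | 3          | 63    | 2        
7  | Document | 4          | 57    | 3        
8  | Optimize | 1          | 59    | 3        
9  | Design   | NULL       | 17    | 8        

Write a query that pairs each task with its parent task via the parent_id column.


This is a self-join: tasks is joined to a second copy of itself, matching each row's parent_id to another row's id. Use LEFT JOIN so rows with parent_id=NULL are kept.
  - task 1 (Train): parent_id=NULL -> NULL
  - task 2 (Refactor): parent_id=1 -> Train
  - task 3 (Migrate): parent_id=NULL -> NULL
  - task 4 (Plan): parent_id=2 -> Refactor
  - task 5 (Research): parent_id=1 -> Train
  - task 6 (Setup): parent_id=2 -> Refactor
  - task 7 (Document): parent_id=3 -> Migrate
  - task 8 (Optimize): parent_id=3 -> Migrate
  - task 9 (Design): parent_id=8 -> Optimize

SQL:
SELECT a.name AS item, b.name AS parent
FROM tasks a
LEFT JOIN tasks b ON a.parent_id = b.id

Result:
item     | parent  
---------+---------
Train    | NULL    
Refactor | Train   
Migrate  | NULL    
Plan     | Refactor
Research | Train   
Setup    | Refactor
Document | Migrate 
Optimize | Migrate 
Design   | Optimize


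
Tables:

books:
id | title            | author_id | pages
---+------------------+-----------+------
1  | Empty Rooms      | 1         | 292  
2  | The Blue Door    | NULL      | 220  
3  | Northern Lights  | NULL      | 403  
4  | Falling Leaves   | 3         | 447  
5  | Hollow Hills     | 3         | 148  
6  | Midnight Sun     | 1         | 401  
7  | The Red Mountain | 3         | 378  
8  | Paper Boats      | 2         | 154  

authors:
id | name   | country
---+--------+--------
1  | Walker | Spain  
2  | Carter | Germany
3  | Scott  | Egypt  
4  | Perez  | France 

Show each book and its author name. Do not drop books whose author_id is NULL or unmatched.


LEFT JOIN keeps every row from books (the left table); where author_id has no match in authors, the author columns become NULL. Walk through each book:
  - book 1 (Empty Rooms): author_id=1 -> matches Walker
  - book 2 (The Blue Door): author_id=NULL, no match -> kept with NULL
  - book 3 (Northern Lights): author_id=NULL, no match -> kept with NULL
  - book 4 (Falling Leaves): author_id=3 -> matches Scott
  - book 5 (Hollow Hills): author_id=3 -> matches Scott
  - book 6 (Midnight Sun): author_id=1 -> matches Walker
  - book 7 (The Red Mountain): author_id=3 -> matches Scott
  - book 8 (Paper Boats): author_id=2 -> matches Carter
All 8 rows appear; 2 have NULL author.

SQL:
SELECT a.title, b.name AS author
FROM books a
LEFT JOIN authors b ON a.author_id = b.id

Result:
title            | author
-----------------+-------
Empty Rooms      | Walker
The Blue Door    | NULL  
Northern Lights  | NULL  
Falling Leaves   | Scott 
Hollow Hills     | Scott 
Midnight Sun     | Walker
The Red Mountain | Scott 
Paper Boats      | Carter


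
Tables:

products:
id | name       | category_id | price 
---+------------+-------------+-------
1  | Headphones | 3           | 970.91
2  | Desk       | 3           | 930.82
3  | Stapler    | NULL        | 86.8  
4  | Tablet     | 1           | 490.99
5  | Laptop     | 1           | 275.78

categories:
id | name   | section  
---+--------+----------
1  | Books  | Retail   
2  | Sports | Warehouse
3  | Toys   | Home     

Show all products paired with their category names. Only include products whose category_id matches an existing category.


INNER JOIN keeps only products rows whose category_id matches an id in categories. Walk through each product:
  - product 1 (Headphones): category_id=3 -> matches Toys
  - product 2 (Desk): category_id=3 -> matches Toys
  - product 3 (Stapler): category_id=NULL, no match -> dropped
  - product 4 (Tablet): category_id=1 -> matches Books
  - product 5 (Laptop): category_id=1 -> matches Books
So 1 of 5 rows is dropped.

SQL:
SELECT a.name, b.name AS category
FROM products a
INNER JOIN categories b ON a.category_id = b.id

Result:
name       | category
-----------+---------
Headphones | Toys    
Desk       | Toys    
Tablet     | Books   
Laptop     | Books   


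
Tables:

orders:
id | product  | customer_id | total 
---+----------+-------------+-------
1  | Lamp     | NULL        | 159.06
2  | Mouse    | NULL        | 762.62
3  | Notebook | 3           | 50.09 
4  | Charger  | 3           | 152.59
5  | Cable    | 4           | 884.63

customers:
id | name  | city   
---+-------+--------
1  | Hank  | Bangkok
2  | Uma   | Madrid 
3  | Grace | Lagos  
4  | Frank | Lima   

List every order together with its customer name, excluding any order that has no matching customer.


INNER JOIN keeps only orders rows whose customer_id matches an id in customers. Walk through each order:
  - order 1 (Lamp): customer_id=NULL, no match -> dropped
  - order 2 (Mouse): customer_id=NULL, no match -> dropped
  - order 3 (Notebook): customer_id=3 -> matches Grace
  - order 4 (Charger): customer_id=3 -> matches Grace
  - order 5 (Cable): customer_id=4 -> matches Frank
So 2 of 5 rows are dropped.

SQL:
SELECT a.product, b.name AS customer
FROM orders a
INNER JOIN customers b ON a.customer_id = b.id

Result:
product  | customer
---------+---------
Notebook | Grace   
Charger  | Grace   
Cable    | Frank   


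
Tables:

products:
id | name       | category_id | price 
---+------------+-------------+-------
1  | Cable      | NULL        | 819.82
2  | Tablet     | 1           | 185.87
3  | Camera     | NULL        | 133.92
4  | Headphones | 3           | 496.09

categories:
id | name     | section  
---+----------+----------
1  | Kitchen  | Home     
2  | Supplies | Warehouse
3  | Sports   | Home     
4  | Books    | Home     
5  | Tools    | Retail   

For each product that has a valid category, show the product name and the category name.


INNER JOIN keeps only products rows whose category_id matches an id in categories. Walk through each product:
  - product 1 (Cable): category_id=NULL, no match -> dropped
  - product 2 (Tablet): category_id=1 -> matches Kitchen
  - product 3 (Camera): category_id=NULL, no match -> dropped
  - product 4 (Headphones): category_id=3 -> matches Sports
So 2 of 4 rows are dropped.

SQL:
SELECT a.name, b.name AS category
FROM products a
INNER JOIN categories b ON a.category_id = b.id

Result:
name       | category
-----------+---------
Tablet     | Kitchen 
Headphones | Sports  


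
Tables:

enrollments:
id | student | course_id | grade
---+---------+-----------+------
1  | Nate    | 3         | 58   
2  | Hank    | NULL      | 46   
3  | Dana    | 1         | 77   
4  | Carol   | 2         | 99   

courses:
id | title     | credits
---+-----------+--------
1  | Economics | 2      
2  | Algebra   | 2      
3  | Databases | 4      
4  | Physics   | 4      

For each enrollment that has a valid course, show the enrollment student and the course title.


INNER JOIN keeps only enrollments rows whose course_id matches an id in courses. Walk through each enrollment:
  - enrollment 1 (Nate): course_id=3 -> matches Databases
  - enrollment 2 (Hank): course_id=NULL, no match -> dropped
  - enrollment 3 (Dana): course_id=1 -> matches Economics
  - enrollment 4 (Carol): course_id=2 -> matches Algebra
So 1 of 4 rows is dropped.

SQL:
SELECT a.student, b.title AS course
FROM enrollments a
INNER JOIN courses b ON a.course_id = b.id

Result:
student | course   
--------+----------
Nate    | Databases
Dana    | Economics
Carol   | Algebra  


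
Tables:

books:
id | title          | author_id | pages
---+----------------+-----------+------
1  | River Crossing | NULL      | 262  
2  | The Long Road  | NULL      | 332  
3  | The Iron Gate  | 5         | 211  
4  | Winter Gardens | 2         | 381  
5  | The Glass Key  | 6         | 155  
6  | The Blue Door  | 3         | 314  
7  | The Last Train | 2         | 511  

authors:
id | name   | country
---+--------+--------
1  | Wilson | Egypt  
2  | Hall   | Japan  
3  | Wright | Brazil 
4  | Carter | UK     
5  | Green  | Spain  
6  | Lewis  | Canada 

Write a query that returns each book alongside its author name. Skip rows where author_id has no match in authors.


INNER JOIN keeps only books rows whose author_id matches an id in authors. Walk through each book:
  - book 1 (River Crossing): author_id=NULL, no match -> dropped
  - book 2 (The Long Road): author_id=NULL, no match -> dropped
  - book 3 (The Iron Gate): author_id=5 -> matches Green
  - book 4 (Winter Gardens): author_id=2 -> matches Hall
  - book 5 (The Glass Key): author_id=6 -> matches Lewis
  - book 6 (The Blue Door): author_id=3 -> matches Wright
  - book 7 (The Last Train): author_id=2 -> matches Hall
So 2 of 7 rows are dropped.

SQL:
SELECT a.title, b.name AS author
FROM books a
INNER JOIN authors b ON a.author_id = b.id

Result:
title          | author
---------------+-------
The Iron Gate  | Green 
Winter Gardens | Hall  
The Glass Key  | Lewis 
The Blue Door  | Wright
The Last Train | Hall  


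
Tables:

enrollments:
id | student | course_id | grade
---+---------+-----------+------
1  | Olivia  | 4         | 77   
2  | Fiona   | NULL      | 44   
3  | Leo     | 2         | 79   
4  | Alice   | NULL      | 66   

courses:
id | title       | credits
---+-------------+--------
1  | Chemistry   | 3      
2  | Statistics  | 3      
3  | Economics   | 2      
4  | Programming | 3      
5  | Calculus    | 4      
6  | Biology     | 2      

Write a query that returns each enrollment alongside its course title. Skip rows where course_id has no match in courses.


INNER JOIN keeps only enrollments rows whose course_id matches an id in courses. Walk through each enrollment:
  - enrollment 1 (Olivia): course_id=4 -> matches Programming
  - enrollment 2 (Fiona): course_id=NULL, no match -> dropped
  - enrollment 3 (Leo): course_id=2 -> matches Statistics
  - enrollment 4 (Alice): course_id=NULL, no match -> dropped
So 2 of 4 rows are dropped.

SQL:
SELECT a.student, b.title AS course
FROM enrollments a
INNER JOIN courses b ON a.course_id = b.id

Result:
student | course     
--------+------------
Olivia  | Programming
Leo     | Statistics 


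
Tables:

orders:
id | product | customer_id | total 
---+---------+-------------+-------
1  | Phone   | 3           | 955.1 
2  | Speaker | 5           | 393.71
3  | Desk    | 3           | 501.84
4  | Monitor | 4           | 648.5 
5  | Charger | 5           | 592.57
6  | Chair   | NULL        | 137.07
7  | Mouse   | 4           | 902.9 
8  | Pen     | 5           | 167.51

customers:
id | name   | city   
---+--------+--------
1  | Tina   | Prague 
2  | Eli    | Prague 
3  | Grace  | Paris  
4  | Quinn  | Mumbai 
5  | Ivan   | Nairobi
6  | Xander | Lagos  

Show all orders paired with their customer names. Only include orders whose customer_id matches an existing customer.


INNER JOIN keeps only orders rows whose customer_id matches an id in customers. Walk through each order:
  - order 1 (Phone): customer_id=3 -> matches Grace
  - order 2 (Speaker): customer_id=5 -> matches Ivan
  - order 3 (Desk): customer_id=3 -> matches Grace
  - order 4 (Monitor): customer_id=4 -> matches Quinn
  - order 5 (Charger): customer_id=5 -> matches Ivan
  - order 6 (Chair): customer_id=NULL, no match -> dropped
  - order 7 (Mouse): customer_id=4 -> matches Quinn
  - order 8 (Pen): customer_id=5 -> matches Ivan
So 1 of 8 rows is dropped.

SQL:
SELECT a.product, b.name AS customer
FROM orders a
INNER JOIN customers b ON a.customer_id = b.id

Result:
product | customer
--------+---------
Phone   | Grace   
Speaker | Ivan    
Desk    | Grace   
Monitor | Quinn   
Charger | Ivan    
Mouse   | Quinn   
Pen     | Ivan    


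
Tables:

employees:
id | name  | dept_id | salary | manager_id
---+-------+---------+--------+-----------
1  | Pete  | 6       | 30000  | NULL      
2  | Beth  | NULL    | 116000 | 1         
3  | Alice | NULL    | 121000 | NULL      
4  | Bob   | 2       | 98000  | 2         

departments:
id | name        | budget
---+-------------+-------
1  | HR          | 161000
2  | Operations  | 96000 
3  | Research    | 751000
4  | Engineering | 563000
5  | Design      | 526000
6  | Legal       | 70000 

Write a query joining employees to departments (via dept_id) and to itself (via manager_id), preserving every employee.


Two LEFT JOINs from the same base table employees: one to departments via dept_id, one to employees itself via manager_id. Both are LEFT so every employee is preserved.
Match against departments:
  - employee 1 (Pete): dept_id=6 -> matches Legal
  - employee 2 (Beth): dept_id=NULL, no match -> kept with NULL
  - employee 3 (Alice): dept_id=NULL, no match -> kept with NULL
  - employee 4 (Bob): dept_id=2 -> matches Operations
Match against employees (self):
  - employee 1 (Pete): manager_id=NULL -> NULL
  - employee 2 (Beth): manager_id=1 -> Pete
  - employee 3 (Alice): manager_id=NULL -> NULL
  - employee 4 (Bob): manager_id=2 -> Beth

SQL:
SELECT a.name, b.name AS department, c.name AS manager
FROM employees a
LEFT JOIN departments b ON a.dept_id = b.id
LEFT JOIN employees c ON a.manager_id = c.id

Result:
name  | department | manager
------+------------+--------
Pete  | Legal      | NULL   
Beth  | NULL       | Pete   
Alice | NULL       | NULL   
Bob   | Operations | Beth   


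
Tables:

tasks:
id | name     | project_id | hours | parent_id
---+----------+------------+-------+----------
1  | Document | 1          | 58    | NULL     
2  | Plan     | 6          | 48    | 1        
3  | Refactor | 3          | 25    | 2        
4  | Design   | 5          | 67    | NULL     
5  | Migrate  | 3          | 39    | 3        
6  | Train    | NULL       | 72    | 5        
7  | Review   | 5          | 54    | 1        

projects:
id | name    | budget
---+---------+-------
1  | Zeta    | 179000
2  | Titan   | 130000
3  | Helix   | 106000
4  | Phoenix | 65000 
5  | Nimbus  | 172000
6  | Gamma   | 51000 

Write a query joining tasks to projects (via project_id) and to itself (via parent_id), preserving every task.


Two LEFT JOINs from the same base table tasks: one to projects via project_id, one to tasks itself via parent_id. Both are LEFT so every task is preserved.
Match against projects:
  - task 1 (Document): project_id=1 -> matches Zeta
  - task 2 (Plan): project_id=6 -> matches Gamma
  - task 3 (Refactor): project_id=3 -> matches Helix
  - task 4 (Design): project_id=5 -> matches Nimbus
  - task 5 (Migrate): project_id=3 -> matches Helix
  - task 6 (Train): project_id=NULL, no match -> kept with NULL
  - task 7 (Review): project_id=5 -> matches Nimbus
Match against tasks (self):
  - task 1 (Document): parent_id=NULL -> NULL
  - task 2 (Plan): parent_id=1 -> Document
  - task 3 (Refactor): parent_id=2 -> Plan
  - task 4 (Design): parent_id=NULL -> NULL
  - task 5 (Migrate): parent_id=3 -> Refactor
  - task 6 (Train): parent_id=5 -> Migrate
  - task 7 (Review): parent_id=1 -> Document

SQL:
SELECT a.name, b.name AS project, c.name AS parent
FROM tasks a
LEFT JOIN projects b ON a.project_id = b.id
LEFT JOIN tasks c ON a.parent_id = c.id

Result:
name     | project | parent  
---------+---------+---------
Document | Zeta    | NULL    
Plan     | Gamma   | Document
Refactor | Helix   | Plan    
Design   | Nimbus  | NULL    
Migrate  | Helix   | Refactor
Train    | NULL    | Migrate 
Review   | Nimbus  | Document


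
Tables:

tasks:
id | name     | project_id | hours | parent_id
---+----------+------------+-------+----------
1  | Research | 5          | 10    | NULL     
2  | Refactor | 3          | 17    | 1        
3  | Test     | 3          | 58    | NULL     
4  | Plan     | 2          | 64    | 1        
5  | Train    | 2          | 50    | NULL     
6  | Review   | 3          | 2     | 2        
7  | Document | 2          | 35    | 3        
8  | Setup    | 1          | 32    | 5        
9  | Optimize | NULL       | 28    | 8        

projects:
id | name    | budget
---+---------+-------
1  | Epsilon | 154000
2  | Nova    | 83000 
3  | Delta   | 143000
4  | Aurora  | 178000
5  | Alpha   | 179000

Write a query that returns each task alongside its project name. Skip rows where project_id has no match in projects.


INNER JOIN keeps only tasks rows whose project_id matches an id in projects. Walk through each task:
  - task 1 (Research): project_id=5 -> matches Alpha
  - task 2 (Refactor): project_id=3 -> matches Delta
  - task 3 (Test): project_id=3 -> matches Delta
  - task 4 (Plan): project_id=2 -> matches Nova
  - task 5 (Train): project_id=2 -> matches Nova
  - task 6 (Review): project_id=3 -> matches Delta
  - task 7 (Document): project_id=2 -> matches Nova
  - task 8 (Setup): project_id=1 -> matches Epsilon
  - task 9 (Optimize): project_id=NULL, no match -> dropped
So 1 of 9 rows is dropped.

SQL:
SELECT a.name, b.name AS project
FROM tasks a
INNER JOIN projects b ON a.project_id = b.id

Result:
name     | project
---------+--------
Research | Alpha  
Refactor | Delta  
Test     | Delta  
Plan     | Nova   
Train    | Nova   
Review   | Delta  
Document | Nova   
Setup    | Epsilon


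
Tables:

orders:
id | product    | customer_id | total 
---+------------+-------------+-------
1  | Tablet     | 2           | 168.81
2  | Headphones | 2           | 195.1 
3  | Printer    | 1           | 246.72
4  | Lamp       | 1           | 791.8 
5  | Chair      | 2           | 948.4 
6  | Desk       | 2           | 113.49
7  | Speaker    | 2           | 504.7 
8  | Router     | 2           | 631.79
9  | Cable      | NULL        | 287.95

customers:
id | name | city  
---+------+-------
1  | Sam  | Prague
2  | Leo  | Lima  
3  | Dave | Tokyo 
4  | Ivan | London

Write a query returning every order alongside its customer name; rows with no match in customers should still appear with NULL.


LEFT JOIN keeps every row from orders (the left table); where customer_id has no match in customers, the customer columns become NULL. Walk through each order:
  - order 1 (Tablet): customer_id=2 -> matches Leo
  - order 2 (Headphones): customer_id=2 -> matches Leo
  - order 3 (Printer): customer_id=1 -> matches Sam
  - order 4 (Lamp): customer_id=1 -> matches Sam
  - order 5 (Chair): customer_id=2 -> matches Leo
  - order 6 (Desk): customer_id=2 -> matches Leo
  - order 7 (Speaker): customer_id=2 -> matches Leo
  - order 8 (Router): customer_id=2 -> matches Leo
  - order 9 (Cable): customer_id=NULL, no match -> kept with NULL
All 9 rows appear; 1 has NULL customer.

SQL:
SELECT a.product, b.name AS customer
FROM orders a
LEFT JOIN customers b ON a.customer_id = b.id

Result:
product    | customer
-----------+---------
Tablet     | Leo     
Headphones | Leo     
Printer    | Sam     
Lamp       | Sam     
Chair      | Leo     
Desk       | Leo     
Speaker    | Leo     
Router     | Leo     
Cable      | NULL    


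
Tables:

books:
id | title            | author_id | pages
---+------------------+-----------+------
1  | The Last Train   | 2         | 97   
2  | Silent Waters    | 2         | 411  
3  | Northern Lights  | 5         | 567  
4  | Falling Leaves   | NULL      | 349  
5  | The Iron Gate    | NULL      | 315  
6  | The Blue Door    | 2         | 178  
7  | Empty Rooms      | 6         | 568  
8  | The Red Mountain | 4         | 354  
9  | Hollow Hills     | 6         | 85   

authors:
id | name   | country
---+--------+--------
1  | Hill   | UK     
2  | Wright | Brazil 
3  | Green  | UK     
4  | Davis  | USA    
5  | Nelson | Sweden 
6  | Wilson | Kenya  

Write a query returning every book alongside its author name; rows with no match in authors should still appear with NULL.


LEFT JOIN keeps every row from books (the left table); where author_id has no match in authors, the author columns become NULL. Walk through each book:
  - book 1 (The Last Train): author_id=2 -> matches Wright
  - book 2 (Silent Waters): author_id=2 -> matches Wright
  - book 3 (Northern Lights): author_id=5 -> matches Nelson
  - book 4 (Falling Leaves): author_id=NULL, no match -> kept with NULL
  - book 5 (The Iron Gate): author_id=NULL, no match -> kept with NULL
  - book 6 (The Blue Door): author_id=2 -> matches Wright
  - book 7 (Empty Rooms): author_id=6 -> matches Wilson
  - book 8 (The Red Mountain): author_id=4 -> matches Davis
  - book 9 (Hollow Hills): author_id=6 -> matches Wilson
All 9 rows appear; 2 have NULL author.

SQL:
SELECT a.title, b.name AS author
FROM books a
LEFT JOIN authors b ON a.author_id = b.id

Result:
title            | author
-----------------+-------
The Last Train   | Wright
Silent Waters    | Wright
Northern Lights  | Nelson
Falling Leaves   | NULL  
The Iron Gate    | NULL  
The Blue Door    | Wright
Empty Rooms      | Wilson
The Red Mountain | Davis 
Hollow Hills     | Wilson


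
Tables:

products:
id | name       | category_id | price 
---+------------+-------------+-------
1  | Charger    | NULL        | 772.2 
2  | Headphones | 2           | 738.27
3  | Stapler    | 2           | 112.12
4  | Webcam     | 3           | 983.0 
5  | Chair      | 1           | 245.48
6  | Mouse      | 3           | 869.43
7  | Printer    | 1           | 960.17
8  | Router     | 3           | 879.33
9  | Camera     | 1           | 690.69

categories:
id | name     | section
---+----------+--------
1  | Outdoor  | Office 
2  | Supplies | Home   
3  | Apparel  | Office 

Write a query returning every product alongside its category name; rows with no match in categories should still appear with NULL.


LEFT JOIN keeps every row from products (the left table); where category_id has no match in categories, the category columns become NULL. Walk through each product:
  - product 1 (Charger): category_id=NULL, no match -> kept with NULL
  - product 2 (Headphones): category_id=2 -> matches Supplies
  - product 3 (Stapler): category_id=2 -> matches Supplies
  - product 4 (Webcam): category_id=3 -> matches Apparel
  - product 5 (Chair): category_id=1 -> matches Outdoor
  - product 6 (Mouse): category_id=3 -> matches Apparel
  - product 7 (Printer): category_id=1 -> matches Outdoor
  - product 8 (Router): category_id=3 -> matches Apparel
  - product 9 (Camera): category_id=1 -> matches Outdoor
All 9 rows appear; 1 has NULL category.

SQL:
SELECT a.name, b.name AS category
FROM products a
LEFT JOIN categories b ON a.category_id = b.id

Result:
name       | category
-----------+---------
Charger    | NULL    
Headphones | Supplies
Stapler    | Supplies
Webcam     | Apparel 
Chair      | Outdoor 
Mouse      | Apparel 
Printer    | Outdoor 
Router     | Apparel 
Camera     | Outdoor 


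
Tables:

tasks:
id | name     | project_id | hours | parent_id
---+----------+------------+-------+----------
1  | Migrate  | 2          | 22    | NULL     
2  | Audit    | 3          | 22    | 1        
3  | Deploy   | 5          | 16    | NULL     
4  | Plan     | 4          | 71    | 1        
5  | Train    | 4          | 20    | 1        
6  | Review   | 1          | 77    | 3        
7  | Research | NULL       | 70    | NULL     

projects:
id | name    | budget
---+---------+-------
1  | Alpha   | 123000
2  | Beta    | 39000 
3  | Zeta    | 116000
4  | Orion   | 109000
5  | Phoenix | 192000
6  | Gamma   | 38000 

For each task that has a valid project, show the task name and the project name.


INNER JOIN keeps only tasks rows whose project_id matches an id in projects. Walk through each task:
  - task 1 (Migrate): project_id=2 -> matches Beta
  - task 2 (Audit): project_id=3 -> matches Zeta
  - task 3 (Deploy): project_id=5 -> matches Phoenix
  - task 4 (Plan): project_id=4 -> matches Orion
  - task 5 (Train): project_id=4 -> matches Orion
  - task 6 (Review): project_id=1 -> matches Alpha
  - task 7 (Research): project_id=NULL, no match -> dropped
So 1 of 7 rows is dropped.

SQL:
SELECT a.name, b.name AS project
FROM tasks a
INNER JOIN projects b ON a.project_id = b.id

Result:
name    | project
--------+--------
Migrate | Beta   
Audit   | Zeta   
Deploy  | Phoenix
Plan    | Orion  
Train   | Orion  
Review  | Alpha  


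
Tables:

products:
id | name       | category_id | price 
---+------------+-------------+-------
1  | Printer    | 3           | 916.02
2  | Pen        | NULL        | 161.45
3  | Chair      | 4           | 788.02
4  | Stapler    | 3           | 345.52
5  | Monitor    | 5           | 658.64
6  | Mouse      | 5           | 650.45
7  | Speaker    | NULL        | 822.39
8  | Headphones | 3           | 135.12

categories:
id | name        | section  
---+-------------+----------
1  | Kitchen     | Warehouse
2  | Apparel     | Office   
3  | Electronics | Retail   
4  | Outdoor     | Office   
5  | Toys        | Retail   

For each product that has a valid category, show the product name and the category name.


INNER JOIN keeps only products rows whose category_id matches an id in categories. Walk through each product:
  - product 1 (Printer): category_id=3 -> matches Electronics
  - product 2 (Pen): category_id=NULL, no match -> dropped
  - product 3 (Chair): category_id=4 -> matches Outdoor
  - product 4 (Stapler): category_id=3 -> matches Electronics
  - product 5 (Monitor): category_id=5 -> matches Toys
  - product 6 (Mouse): category_id=5 -> matches Toys
  - product 7 (Speaker): category_id=NULL, no match -> dropped
  - product 8 (Headphones): category_id=3 -> matches Electronics
So 2 of 8 rows are dropped.

SQL:
SELECT a.name, b.name AS category
FROM products a
INNER JOIN categories b ON a.category_id = b.id

Result:
name       | category   
-----------+------------
Printer    | Electronics
Chair      | Outdoor    
Stapler    | Electronics
Monitor    | Toys       
Mouse      | Toys       
Headphones | Electronics


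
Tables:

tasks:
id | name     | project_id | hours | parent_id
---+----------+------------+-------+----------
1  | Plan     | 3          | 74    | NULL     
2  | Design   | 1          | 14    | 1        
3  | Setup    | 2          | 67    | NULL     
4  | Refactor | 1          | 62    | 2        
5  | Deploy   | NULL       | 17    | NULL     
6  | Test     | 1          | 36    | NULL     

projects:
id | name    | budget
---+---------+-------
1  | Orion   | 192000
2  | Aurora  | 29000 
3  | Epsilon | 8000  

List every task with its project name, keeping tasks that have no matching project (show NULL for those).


LEFT JOIN keeps every row from tasks (the left table); where project_id has no match in projects, the project columns become NULL. Walk through each task:
  - task 1 (Plan): project_id=3 -> matches Epsilon
  - task 2 (Design): project_id=1 -> matches Orion
  - task 3 (Setup): project_id=2 -> matches Aurora
  - task 4 (Refactor): project_id=1 -> matches Orion
  - task 5 (Deploy): project_id=NULL, no match -> kept with NULL
  - task 6 (Test): project_id=1 -> matches Orion
All 6 rows appear; 1 has NULL project.

SQL:
SELECT a.name, b.name AS project
FROM tasks a
LEFT JOIN projects b ON a.project_id = b.id

Result:
name     | project
---------+--------
Plan     | Epsilon
Design   | Orion  
Setup    | Aurora 
Refactor | Orion  
Deploy   | NULL   
Test     | Orion  


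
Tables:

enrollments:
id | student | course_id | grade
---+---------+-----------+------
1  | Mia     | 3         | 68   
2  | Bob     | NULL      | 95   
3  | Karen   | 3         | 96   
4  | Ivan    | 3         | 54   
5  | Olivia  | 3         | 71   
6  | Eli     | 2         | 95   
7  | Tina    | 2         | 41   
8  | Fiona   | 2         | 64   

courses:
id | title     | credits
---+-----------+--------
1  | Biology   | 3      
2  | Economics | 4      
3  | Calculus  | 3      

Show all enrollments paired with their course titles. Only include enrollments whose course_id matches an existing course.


INNER JOIN keeps only enrollments rows whose course_id matches an id in courses. Walk through each enrollment:
  - enrollment 1 (Mia): course_id=3 -> matches Calculus
  - enrollment 2 (Bob): course_id=NULL, no match -> dropped
  - enrollment 3 (Karen): course_id=3 -> matches Calculus
  - enrollment 4 (Ivan): course_id=3 -> matches Calculus
  - enrollment 5 (Olivia): course_id=3 -> matches Calculus
  - enrollment 6 (Eli): course_id=2 -> matches Economics
  - enrollment 7 (Tina): course_id=2 -> matches Economics
  - enrollment 8 (Fiona): course_id=2 -> matches Economics
So 1 of 8 rows is dropped.

SQL:
SELECT a.student, b.title AS course
FROM enrollments a
INNER JOIN courses b ON a.course_id = b.id

Result:
student | course   
--------+----------
Mia     | Calculus 
Karen   | Calculus 
Ivan    | Calculus 
Olivia  | Calculus 
Eli     | Economics
Tina    | Economics
Fiona   | Economics
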